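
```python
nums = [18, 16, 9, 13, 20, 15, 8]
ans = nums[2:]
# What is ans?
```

nums has length 7. The slice nums[2:] selects indices [2, 3, 4, 5, 6] (2->9, 3->13, 4->20, 5->15, 6->8), giving [9, 13, 20, 15, 8].

[9, 13, 20, 15, 8]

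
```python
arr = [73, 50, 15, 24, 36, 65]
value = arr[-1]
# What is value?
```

arr has length 6. Negative index -1 maps to positive index 6 + (-1) = 5. arr[5] = 65.

65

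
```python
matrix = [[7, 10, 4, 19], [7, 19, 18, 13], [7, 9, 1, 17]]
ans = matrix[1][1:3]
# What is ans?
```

matrix[1] = [7, 19, 18, 13]. matrix[1] has length 4. The slice matrix[1][1:3] selects indices [1, 2] (1->19, 2->18), giving [19, 18].

[19, 18]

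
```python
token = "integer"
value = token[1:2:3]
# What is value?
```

token has length 7. The slice token[1:2:3] selects indices [1] (1->'n'), giving 'n'.

'n'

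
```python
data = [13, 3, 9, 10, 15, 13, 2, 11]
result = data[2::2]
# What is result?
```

data has length 8. The slice data[2::2] selects indices [2, 4, 6] (2->9, 4->15, 6->2), giving [9, 15, 2].

[9, 15, 2]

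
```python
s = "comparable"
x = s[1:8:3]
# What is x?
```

s has length 10. The slice s[1:8:3] selects indices [1, 4, 7] (1->'o', 4->'a', 7->'b'), giving 'oab'.

'oab'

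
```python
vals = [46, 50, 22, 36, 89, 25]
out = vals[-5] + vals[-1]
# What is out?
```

vals has length 6. Negative index -5 maps to positive index 6 + (-5) = 1. vals[1] = 50.
vals has length 6. Negative index -1 maps to positive index 6 + (-1) = 5. vals[5] = 25.
Sum: 50 + 25 = 75.

75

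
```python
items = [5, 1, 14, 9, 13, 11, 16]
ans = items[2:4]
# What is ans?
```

items has length 7. The slice items[2:4] selects indices [2, 3] (2->14, 3->9), giving [14, 9].

[14, 9]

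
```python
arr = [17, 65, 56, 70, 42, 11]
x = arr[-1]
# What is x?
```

arr has length 6. Negative index -1 maps to positive index 6 + (-1) = 5. arr[5] = 11.

11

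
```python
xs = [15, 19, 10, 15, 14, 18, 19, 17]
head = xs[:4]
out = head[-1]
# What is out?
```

xs has length 8. The slice xs[:4] selects indices [0, 1, 2, 3] (0->15, 1->19, 2->10, 3->15), giving [15, 19, 10, 15]. So head = [15, 19, 10, 15]. Then head[-1] = 15.

15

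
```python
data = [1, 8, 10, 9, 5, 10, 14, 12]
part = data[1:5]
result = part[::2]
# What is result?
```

data has length 8. The slice data[1:5] selects indices [1, 2, 3, 4] (1->8, 2->10, 3->9, 4->5), giving [8, 10, 9, 5]. So part = [8, 10, 9, 5]. part has length 4. The slice part[::2] selects indices [0, 2] (0->8, 2->9), giving [8, 9].

[8, 9]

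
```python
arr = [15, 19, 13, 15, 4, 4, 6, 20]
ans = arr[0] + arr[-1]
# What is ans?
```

arr has length 8. arr[0] = 15.
arr has length 8. Negative index -1 maps to positive index 8 + (-1) = 7. arr[7] = 20.
Sum: 15 + 20 = 35.

35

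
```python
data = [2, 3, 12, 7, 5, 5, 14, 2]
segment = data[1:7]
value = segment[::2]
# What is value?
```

data has length 8. The slice data[1:7] selects indices [1, 2, 3, 4, 5, 6] (1->3, 2->12, 3->7, 4->5, 5->5, 6->14), giving [3, 12, 7, 5, 5, 14]. So segment = [3, 12, 7, 5, 5, 14]. segment has length 6. The slice segment[::2] selects indices [0, 2, 4] (0->3, 2->7, 4->5), giving [3, 7, 5].

[3, 7, 5]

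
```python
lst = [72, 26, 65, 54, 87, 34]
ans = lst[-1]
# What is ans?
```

lst has length 6. Negative index -1 maps to positive index 6 + (-1) = 5. lst[5] = 34.

34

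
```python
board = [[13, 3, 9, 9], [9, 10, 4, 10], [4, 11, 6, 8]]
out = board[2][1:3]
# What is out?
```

board[2] = [4, 11, 6, 8]. board[2] has length 4. The slice board[2][1:3] selects indices [1, 2] (1->11, 2->6), giving [11, 6].

[11, 6]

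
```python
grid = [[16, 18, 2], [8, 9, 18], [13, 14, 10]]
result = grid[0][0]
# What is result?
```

grid[0] = [16, 18, 2]. Taking column 0 of that row yields 16.

16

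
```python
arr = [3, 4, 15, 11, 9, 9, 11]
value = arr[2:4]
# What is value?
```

arr has length 7. The slice arr[2:4] selects indices [2, 3] (2->15, 3->11), giving [15, 11].

[15, 11]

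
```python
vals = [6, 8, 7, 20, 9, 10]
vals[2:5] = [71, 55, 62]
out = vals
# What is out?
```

vals starts as [6, 8, 7, 20, 9, 10] (length 6). The slice vals[2:5] covers indices [2, 3, 4] with values [7, 20, 9]. Replacing that slice with [71, 55, 62] (same length) produces [6, 8, 71, 55, 62, 10].

[6, 8, 71, 55, 62, 10]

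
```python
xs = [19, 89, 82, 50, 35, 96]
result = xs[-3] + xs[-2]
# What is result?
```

xs has length 6. Negative index -3 maps to positive index 6 + (-3) = 3. xs[3] = 50.
xs has length 6. Negative index -2 maps to positive index 6 + (-2) = 4. xs[4] = 35.
Sum: 50 + 35 = 85.

85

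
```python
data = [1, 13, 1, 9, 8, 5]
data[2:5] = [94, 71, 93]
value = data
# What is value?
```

data starts as [1, 13, 1, 9, 8, 5] (length 6). The slice data[2:5] covers indices [2, 3, 4] with values [1, 9, 8]. Replacing that slice with [94, 71, 93] (same length) produces [1, 13, 94, 71, 93, 5].

[1, 13, 94, 71, 93, 5]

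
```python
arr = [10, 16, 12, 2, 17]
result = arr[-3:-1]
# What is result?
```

arr has length 5. The slice arr[-3:-1] selects indices [2, 3] (2->12, 3->2), giving [12, 2].

[12, 2]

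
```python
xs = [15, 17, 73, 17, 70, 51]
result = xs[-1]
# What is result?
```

xs has length 6. Negative index -1 maps to positive index 6 + (-1) = 5. xs[5] = 51.

51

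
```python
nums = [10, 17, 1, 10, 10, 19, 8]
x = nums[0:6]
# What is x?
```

nums has length 7. The slice nums[0:6] selects indices [0, 1, 2, 3, 4, 5] (0->10, 1->17, 2->1, 3->10, 4->10, 5->19), giving [10, 17, 1, 10, 10, 19].

[10, 17, 1, 10, 10, 19]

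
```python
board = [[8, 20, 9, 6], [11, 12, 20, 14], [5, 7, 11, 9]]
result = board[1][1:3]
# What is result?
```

board[1] = [11, 12, 20, 14]. board[1] has length 4. The slice board[1][1:3] selects indices [1, 2] (1->12, 2->20), giving [12, 20].

[12, 20]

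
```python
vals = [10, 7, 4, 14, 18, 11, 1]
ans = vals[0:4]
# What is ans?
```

vals has length 7. The slice vals[0:4] selects indices [0, 1, 2, 3] (0->10, 1->7, 2->4, 3->14), giving [10, 7, 4, 14].

[10, 7, 4, 14]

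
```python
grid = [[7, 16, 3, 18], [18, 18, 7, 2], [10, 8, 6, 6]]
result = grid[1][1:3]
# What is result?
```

grid[1] = [18, 18, 7, 2]. grid[1] has length 4. The slice grid[1][1:3] selects indices [1, 2] (1->18, 2->7), giving [18, 7].

[18, 7]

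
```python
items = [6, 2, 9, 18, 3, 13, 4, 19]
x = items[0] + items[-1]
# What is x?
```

items has length 8. items[0] = 6.
items has length 8. Negative index -1 maps to positive index 8 + (-1) = 7. items[7] = 19.
Sum: 6 + 19 = 25.

25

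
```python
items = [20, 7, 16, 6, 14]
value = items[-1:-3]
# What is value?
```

items has length 5. The slice items[-1:-3] resolves to an empty index range, so the result is [].

[]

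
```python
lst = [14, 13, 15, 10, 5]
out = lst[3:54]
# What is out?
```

lst has length 5. The slice lst[3:54] selects indices [3, 4] (3->10, 4->5), giving [10, 5].

[10, 5]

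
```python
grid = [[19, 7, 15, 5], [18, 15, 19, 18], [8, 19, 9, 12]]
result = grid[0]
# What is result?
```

grid has 3 rows. Row 0 is [19, 7, 15, 5].

[19, 7, 15, 5]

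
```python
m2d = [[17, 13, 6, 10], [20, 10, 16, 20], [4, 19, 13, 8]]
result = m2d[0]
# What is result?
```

m2d has 3 rows. Row 0 is [17, 13, 6, 10].

[17, 13, 6, 10]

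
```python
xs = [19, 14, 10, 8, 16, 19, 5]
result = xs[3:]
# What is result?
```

xs has length 7. The slice xs[3:] selects indices [3, 4, 5, 6] (3->8, 4->16, 5->19, 6->5), giving [8, 16, 19, 5].

[8, 16, 19, 5]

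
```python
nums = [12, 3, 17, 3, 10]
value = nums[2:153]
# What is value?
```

nums has length 5. The slice nums[2:153] selects indices [2, 3, 4] (2->17, 3->3, 4->10), giving [17, 3, 10].

[17, 3, 10]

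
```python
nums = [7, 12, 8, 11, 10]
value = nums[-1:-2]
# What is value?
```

nums has length 5. The slice nums[-1:-2] resolves to an empty index range, so the result is [].

[]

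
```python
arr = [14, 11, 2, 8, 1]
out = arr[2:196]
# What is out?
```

arr has length 5. The slice arr[2:196] selects indices [2, 3, 4] (2->2, 3->8, 4->1), giving [2, 8, 1].

[2, 8, 1]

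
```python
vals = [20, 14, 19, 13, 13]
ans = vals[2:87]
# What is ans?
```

vals has length 5. The slice vals[2:87] selects indices [2, 3, 4] (2->19, 3->13, 4->13), giving [19, 13, 13].

[19, 13, 13]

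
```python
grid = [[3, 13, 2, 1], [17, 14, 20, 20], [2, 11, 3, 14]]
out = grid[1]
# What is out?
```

grid has 3 rows. Row 1 is [17, 14, 20, 20].

[17, 14, 20, 20]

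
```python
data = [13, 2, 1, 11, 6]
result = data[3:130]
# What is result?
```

data has length 5. The slice data[3:130] selects indices [3, 4] (3->11, 4->6), giving [11, 6].

[11, 6]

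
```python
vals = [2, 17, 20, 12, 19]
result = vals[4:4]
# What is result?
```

vals has length 5. The slice vals[4:4] resolves to an empty index range, so the result is [].

[]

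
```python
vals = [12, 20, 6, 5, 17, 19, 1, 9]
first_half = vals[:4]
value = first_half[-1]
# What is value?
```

vals has length 8. The slice vals[:4] selects indices [0, 1, 2, 3] (0->12, 1->20, 2->6, 3->5), giving [12, 20, 6, 5]. So first_half = [12, 20, 6, 5]. Then first_half[-1] = 5.

5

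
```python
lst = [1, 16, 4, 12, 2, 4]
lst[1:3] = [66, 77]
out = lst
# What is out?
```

lst starts as [1, 16, 4, 12, 2, 4] (length 6). The slice lst[1:3] covers indices [1, 2] with values [16, 4]. Replacing that slice with [66, 77] (same length) produces [1, 66, 77, 12, 2, 4].

[1, 66, 77, 12, 2, 4]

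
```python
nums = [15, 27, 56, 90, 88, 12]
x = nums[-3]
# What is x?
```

nums has length 6. Negative index -3 maps to positive index 6 + (-3) = 3. nums[3] = 90.

90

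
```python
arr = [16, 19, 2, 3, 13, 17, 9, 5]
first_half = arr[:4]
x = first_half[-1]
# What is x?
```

arr has length 8. The slice arr[:4] selects indices [0, 1, 2, 3] (0->16, 1->19, 2->2, 3->3), giving [16, 19, 2, 3]. So first_half = [16, 19, 2, 3]. Then first_half[-1] = 3.

3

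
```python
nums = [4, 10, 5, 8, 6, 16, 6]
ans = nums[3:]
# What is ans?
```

nums has length 7. The slice nums[3:] selects indices [3, 4, 5, 6] (3->8, 4->6, 5->16, 6->6), giving [8, 6, 16, 6].

[8, 6, 16, 6]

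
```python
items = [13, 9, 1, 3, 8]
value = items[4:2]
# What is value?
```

items has length 5. The slice items[4:2] resolves to an empty index range, so the result is [].

[]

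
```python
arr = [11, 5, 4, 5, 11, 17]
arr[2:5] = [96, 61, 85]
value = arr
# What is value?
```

arr starts as [11, 5, 4, 5, 11, 17] (length 6). The slice arr[2:5] covers indices [2, 3, 4] with values [4, 5, 11]. Replacing that slice with [96, 61, 85] (same length) produces [11, 5, 96, 61, 85, 17].

[11, 5, 96, 61, 85, 17]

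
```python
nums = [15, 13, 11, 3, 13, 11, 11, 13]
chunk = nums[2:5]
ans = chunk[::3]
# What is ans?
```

nums has length 8. The slice nums[2:5] selects indices [2, 3, 4] (2->11, 3->3, 4->13), giving [11, 3, 13]. So chunk = [11, 3, 13]. chunk has length 3. The slice chunk[::3] selects indices [0] (0->11), giving [11].

[11]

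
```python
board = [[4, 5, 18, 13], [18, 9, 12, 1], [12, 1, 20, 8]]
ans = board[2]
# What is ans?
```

board has 3 rows. Row 2 is [12, 1, 20, 8].

[12, 1, 20, 8]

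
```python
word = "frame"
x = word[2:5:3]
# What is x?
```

word has length 5. The slice word[2:5:3] selects indices [2] (2->'a'), giving 'a'.

'a'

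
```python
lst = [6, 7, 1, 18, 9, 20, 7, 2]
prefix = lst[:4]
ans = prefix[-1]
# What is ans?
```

lst has length 8. The slice lst[:4] selects indices [0, 1, 2, 3] (0->6, 1->7, 2->1, 3->18), giving [6, 7, 1, 18]. So prefix = [6, 7, 1, 18]. Then prefix[-1] = 18.

18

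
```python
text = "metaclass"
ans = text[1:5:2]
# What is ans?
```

text has length 9. The slice text[1:5:2] selects indices [1, 3] (1->'e', 3->'a'), giving 'ea'.

'ea'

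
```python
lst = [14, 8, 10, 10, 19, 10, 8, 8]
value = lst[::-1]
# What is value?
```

lst has length 8. The slice lst[::-1] selects indices [7, 6, 5, 4, 3, 2, 1, 0] (7->8, 6->8, 5->10, 4->19, 3->10, 2->10, 1->8, 0->14), giving [8, 8, 10, 19, 10, 10, 8, 14].

[8, 8, 10, 19, 10, 10, 8, 14]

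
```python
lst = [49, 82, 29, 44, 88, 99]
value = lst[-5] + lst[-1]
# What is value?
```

lst has length 6. Negative index -5 maps to positive index 6 + (-5) = 1. lst[1] = 82.
lst has length 6. Negative index -1 maps to positive index 6 + (-1) = 5. lst[5] = 99.
Sum: 82 + 99 = 181.

181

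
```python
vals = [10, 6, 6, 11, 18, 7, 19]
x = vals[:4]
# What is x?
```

vals has length 7. The slice vals[:4] selects indices [0, 1, 2, 3] (0->10, 1->6, 2->6, 3->11), giving [10, 6, 6, 11].

[10, 6, 6, 11]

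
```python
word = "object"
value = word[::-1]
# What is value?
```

word has length 6. The slice word[::-1] selects indices [5, 4, 3, 2, 1, 0] (5->'t', 4->'c', 3->'e', 2->'j', 1->'b', 0->'o'), giving 'tcejbo'.

'tcejbo'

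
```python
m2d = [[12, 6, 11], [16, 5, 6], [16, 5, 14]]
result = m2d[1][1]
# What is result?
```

m2d[1] = [16, 5, 6]. Taking column 1 of that row yields 5.

5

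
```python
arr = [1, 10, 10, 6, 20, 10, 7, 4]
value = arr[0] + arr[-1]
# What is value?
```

arr has length 8. arr[0] = 1.
arr has length 8. Negative index -1 maps to positive index 8 + (-1) = 7. arr[7] = 4.
Sum: 1 + 4 = 5.

5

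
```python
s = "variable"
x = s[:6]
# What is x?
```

s has length 8. The slice s[:6] selects indices [0, 1, 2, 3, 4, 5] (0->'v', 1->'a', 2->'r', 3->'i', 4->'a', 5->'b'), giving 'variab'.

'variab'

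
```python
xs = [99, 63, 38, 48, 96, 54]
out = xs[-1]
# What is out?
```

xs has length 6. Negative index -1 maps to positive index 6 + (-1) = 5. xs[5] = 54.

54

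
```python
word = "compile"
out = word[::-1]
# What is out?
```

word has length 7. The slice word[::-1] selects indices [6, 5, 4, 3, 2, 1, 0] (6->'e', 5->'l', 4->'i', 3->'p', 2->'m', 1->'o', 0->'c'), giving 'elipmoc'.

'elipmoc'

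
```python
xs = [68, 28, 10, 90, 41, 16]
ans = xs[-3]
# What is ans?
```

xs has length 6. Negative index -3 maps to positive index 6 + (-3) = 3. xs[3] = 90.

90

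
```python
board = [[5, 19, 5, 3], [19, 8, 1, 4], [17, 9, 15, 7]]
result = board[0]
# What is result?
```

board has 3 rows. Row 0 is [5, 19, 5, 3].

[5, 19, 5, 3]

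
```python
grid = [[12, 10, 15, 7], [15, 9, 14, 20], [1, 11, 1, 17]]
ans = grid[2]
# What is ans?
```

grid has 3 rows. Row 2 is [1, 11, 1, 17].

[1, 11, 1, 17]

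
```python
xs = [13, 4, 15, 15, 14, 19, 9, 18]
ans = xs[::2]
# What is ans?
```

xs has length 8. The slice xs[::2] selects indices [0, 2, 4, 6] (0->13, 2->15, 4->14, 6->9), giving [13, 15, 14, 9].

[13, 15, 14, 9]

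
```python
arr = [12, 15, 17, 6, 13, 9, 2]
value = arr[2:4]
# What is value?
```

arr has length 7. The slice arr[2:4] selects indices [2, 3] (2->17, 3->6), giving [17, 6].

[17, 6]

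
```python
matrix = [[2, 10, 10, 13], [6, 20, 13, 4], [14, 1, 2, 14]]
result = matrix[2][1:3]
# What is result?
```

matrix[2] = [14, 1, 2, 14]. matrix[2] has length 4. The slice matrix[2][1:3] selects indices [1, 2] (1->1, 2->2), giving [1, 2].

[1, 2]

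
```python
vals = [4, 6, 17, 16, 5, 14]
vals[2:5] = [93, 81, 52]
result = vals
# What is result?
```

vals starts as [4, 6, 17, 16, 5, 14] (length 6). The slice vals[2:5] covers indices [2, 3, 4] with values [17, 16, 5]. Replacing that slice with [93, 81, 52] (same length) produces [4, 6, 93, 81, 52, 14].

[4, 6, 93, 81, 52, 14]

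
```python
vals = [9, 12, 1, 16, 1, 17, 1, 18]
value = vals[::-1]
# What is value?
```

vals has length 8. The slice vals[::-1] selects indices [7, 6, 5, 4, 3, 2, 1, 0] (7->18, 6->1, 5->17, 4->1, 3->16, 2->1, 1->12, 0->9), giving [18, 1, 17, 1, 16, 1, 12, 9].

[18, 1, 17, 1, 16, 1, 12, 9]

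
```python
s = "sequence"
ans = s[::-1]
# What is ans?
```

s has length 8. The slice s[::-1] selects indices [7, 6, 5, 4, 3, 2, 1, 0] (7->'e', 6->'c', 5->'n', 4->'e', 3->'u', 2->'q', 1->'e', 0->'s'), giving 'ecneuqes'.

'ecneuqes'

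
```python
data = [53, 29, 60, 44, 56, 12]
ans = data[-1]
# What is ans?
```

data has length 6. Negative index -1 maps to positive index 6 + (-1) = 5. data[5] = 12.

12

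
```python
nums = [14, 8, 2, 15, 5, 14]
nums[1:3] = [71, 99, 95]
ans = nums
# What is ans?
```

nums starts as [14, 8, 2, 15, 5, 14] (length 6). The slice nums[1:3] covers indices [1, 2] with values [8, 2]. Replacing that slice with [71, 99, 95] (different length) produces [14, 71, 99, 95, 15, 5, 14].

[14, 71, 99, 95, 15, 5, 14]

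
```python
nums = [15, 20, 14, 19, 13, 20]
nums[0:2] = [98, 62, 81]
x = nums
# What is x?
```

nums starts as [15, 20, 14, 19, 13, 20] (length 6). The slice nums[0:2] covers indices [0, 1] with values [15, 20]. Replacing that slice with [98, 62, 81] (different length) produces [98, 62, 81, 14, 19, 13, 20].

[98, 62, 81, 14, 19, 13, 20]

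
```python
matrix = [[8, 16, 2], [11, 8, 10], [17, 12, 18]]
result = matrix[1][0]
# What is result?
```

matrix[1] = [11, 8, 10]. Taking column 0 of that row yields 11.

11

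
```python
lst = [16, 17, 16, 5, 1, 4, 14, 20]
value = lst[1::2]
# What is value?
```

lst has length 8. The slice lst[1::2] selects indices [1, 3, 5, 7] (1->17, 3->5, 5->4, 7->20), giving [17, 5, 4, 20].

[17, 5, 4, 20]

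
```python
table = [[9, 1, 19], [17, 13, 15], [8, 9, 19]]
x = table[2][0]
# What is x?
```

table[2] = [8, 9, 19]. Taking column 0 of that row yields 8.

8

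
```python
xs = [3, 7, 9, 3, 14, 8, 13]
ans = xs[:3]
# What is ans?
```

xs has length 7. The slice xs[:3] selects indices [0, 1, 2] (0->3, 1->7, 2->9), giving [3, 7, 9].

[3, 7, 9]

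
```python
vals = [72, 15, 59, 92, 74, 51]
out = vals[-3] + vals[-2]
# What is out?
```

vals has length 6. Negative index -3 maps to positive index 6 + (-3) = 3. vals[3] = 92.
vals has length 6. Negative index -2 maps to positive index 6 + (-2) = 4. vals[4] = 74.
Sum: 92 + 74 = 166.

166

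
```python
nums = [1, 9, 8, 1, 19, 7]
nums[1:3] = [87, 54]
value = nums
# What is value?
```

nums starts as [1, 9, 8, 1, 19, 7] (length 6). The slice nums[1:3] covers indices [1, 2] with values [9, 8]. Replacing that slice with [87, 54] (same length) produces [1, 87, 54, 1, 19, 7].

[1, 87, 54, 1, 19, 7]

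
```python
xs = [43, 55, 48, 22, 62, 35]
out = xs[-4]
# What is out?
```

xs has length 6. Negative index -4 maps to positive index 6 + (-4) = 2. xs[2] = 48.

48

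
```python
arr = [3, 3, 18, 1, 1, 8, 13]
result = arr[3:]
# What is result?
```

arr has length 7. The slice arr[3:] selects indices [3, 4, 5, 6] (3->1, 4->1, 5->8, 6->13), giving [1, 1, 8, 13].

[1, 1, 8, 13]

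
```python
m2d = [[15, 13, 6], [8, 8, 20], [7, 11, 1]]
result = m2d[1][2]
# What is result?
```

m2d[1] = [8, 8, 20]. Taking column 2 of that row yields 20.

20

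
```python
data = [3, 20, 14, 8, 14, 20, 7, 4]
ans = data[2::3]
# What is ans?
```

data has length 8. The slice data[2::3] selects indices [2, 5] (2->14, 5->20), giving [14, 20].

[14, 20]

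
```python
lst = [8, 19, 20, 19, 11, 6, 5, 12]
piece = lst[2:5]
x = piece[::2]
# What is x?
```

lst has length 8. The slice lst[2:5] selects indices [2, 3, 4] (2->20, 3->19, 4->11), giving [20, 19, 11]. So piece = [20, 19, 11]. piece has length 3. The slice piece[::2] selects indices [0, 2] (0->20, 2->11), giving [20, 11].

[20, 11]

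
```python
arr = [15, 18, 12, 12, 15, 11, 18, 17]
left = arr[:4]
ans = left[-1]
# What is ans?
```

arr has length 8. The slice arr[:4] selects indices [0, 1, 2, 3] (0->15, 1->18, 2->12, 3->12), giving [15, 18, 12, 12]. So left = [15, 18, 12, 12]. Then left[-1] = 12.

12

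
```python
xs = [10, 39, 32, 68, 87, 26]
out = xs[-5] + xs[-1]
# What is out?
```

xs has length 6. Negative index -5 maps to positive index 6 + (-5) = 1. xs[1] = 39.
xs has length 6. Negative index -1 maps to positive index 6 + (-1) = 5. xs[5] = 26.
Sum: 39 + 26 = 65.

65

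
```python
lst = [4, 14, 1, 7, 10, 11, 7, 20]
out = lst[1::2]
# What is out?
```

lst has length 8. The slice lst[1::2] selects indices [1, 3, 5, 7] (1->14, 3->7, 5->11, 7->20), giving [14, 7, 11, 20].

[14, 7, 11, 20]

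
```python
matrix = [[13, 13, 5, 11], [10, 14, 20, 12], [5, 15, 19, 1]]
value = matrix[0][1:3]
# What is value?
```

matrix[0] = [13, 13, 5, 11]. matrix[0] has length 4. The slice matrix[0][1:3] selects indices [1, 2] (1->13, 2->5), giving [13, 5].

[13, 5]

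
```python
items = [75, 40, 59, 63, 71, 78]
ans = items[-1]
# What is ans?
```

items has length 6. Negative index -1 maps to positive index 6 + (-1) = 5. items[5] = 78.

78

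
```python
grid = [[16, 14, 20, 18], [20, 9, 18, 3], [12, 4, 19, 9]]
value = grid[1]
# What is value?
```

grid has 3 rows. Row 1 is [20, 9, 18, 3].

[20, 9, 18, 3]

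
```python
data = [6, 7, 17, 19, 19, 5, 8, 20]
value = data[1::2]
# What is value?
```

data has length 8. The slice data[1::2] selects indices [1, 3, 5, 7] (1->7, 3->19, 5->5, 7->20), giving [7, 19, 5, 20].

[7, 19, 5, 20]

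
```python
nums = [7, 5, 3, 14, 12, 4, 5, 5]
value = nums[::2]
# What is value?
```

nums has length 8. The slice nums[::2] selects indices [0, 2, 4, 6] (0->7, 2->3, 4->12, 6->5), giving [7, 3, 12, 5].

[7, 3, 12, 5]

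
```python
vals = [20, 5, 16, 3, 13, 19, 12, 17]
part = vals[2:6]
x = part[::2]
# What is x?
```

vals has length 8. The slice vals[2:6] selects indices [2, 3, 4, 5] (2->16, 3->3, 4->13, 5->19), giving [16, 3, 13, 19]. So part = [16, 3, 13, 19]. part has length 4. The slice part[::2] selects indices [0, 2] (0->16, 2->13), giving [16, 13].

[16, 13]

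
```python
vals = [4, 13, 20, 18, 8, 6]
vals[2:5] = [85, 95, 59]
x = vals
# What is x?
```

vals starts as [4, 13, 20, 18, 8, 6] (length 6). The slice vals[2:5] covers indices [2, 3, 4] with values [20, 18, 8]. Replacing that slice with [85, 95, 59] (same length) produces [4, 13, 85, 95, 59, 6].

[4, 13, 85, 95, 59, 6]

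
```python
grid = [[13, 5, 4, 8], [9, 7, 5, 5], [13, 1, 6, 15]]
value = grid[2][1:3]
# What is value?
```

grid[2] = [13, 1, 6, 15]. grid[2] has length 4. The slice grid[2][1:3] selects indices [1, 2] (1->1, 2->6), giving [1, 6].

[1, 6]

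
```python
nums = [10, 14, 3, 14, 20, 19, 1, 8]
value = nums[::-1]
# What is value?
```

nums has length 8. The slice nums[::-1] selects indices [7, 6, 5, 4, 3, 2, 1, 0] (7->8, 6->1, 5->19, 4->20, 3->14, 2->3, 1->14, 0->10), giving [8, 1, 19, 20, 14, 3, 14, 10].

[8, 1, 19, 20, 14, 3, 14, 10]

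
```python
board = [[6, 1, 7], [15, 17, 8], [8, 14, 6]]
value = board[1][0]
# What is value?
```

board[1] = [15, 17, 8]. Taking column 0 of that row yields 15.

15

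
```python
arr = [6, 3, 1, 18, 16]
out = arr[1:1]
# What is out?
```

arr has length 5. The slice arr[1:1] resolves to an empty index range, so the result is [].

[]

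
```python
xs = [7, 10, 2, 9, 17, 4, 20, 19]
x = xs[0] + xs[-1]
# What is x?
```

xs has length 8. xs[0] = 7.
xs has length 8. Negative index -1 maps to positive index 8 + (-1) = 7. xs[7] = 19.
Sum: 7 + 19 = 26.

26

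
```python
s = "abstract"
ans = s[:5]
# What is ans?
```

s has length 8. The slice s[:5] selects indices [0, 1, 2, 3, 4] (0->'a', 1->'b', 2->'s', 3->'t', 4->'r'), giving 'abstr'.

'abstr'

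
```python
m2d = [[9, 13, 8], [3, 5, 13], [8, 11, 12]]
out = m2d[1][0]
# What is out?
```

m2d[1] = [3, 5, 13]. Taking column 0 of that row yields 3.

3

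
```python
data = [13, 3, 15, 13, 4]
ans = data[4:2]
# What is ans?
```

data has length 5. The slice data[4:2] resolves to an empty index range, so the result is [].

[]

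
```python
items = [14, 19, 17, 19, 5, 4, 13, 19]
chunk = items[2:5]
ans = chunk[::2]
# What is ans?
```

items has length 8. The slice items[2:5] selects indices [2, 3, 4] (2->17, 3->19, 4->5), giving [17, 19, 5]. So chunk = [17, 19, 5]. chunk has length 3. The slice chunk[::2] selects indices [0, 2] (0->17, 2->5), giving [17, 5].

[17, 5]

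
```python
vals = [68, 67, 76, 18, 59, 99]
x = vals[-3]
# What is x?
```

vals has length 6. Negative index -3 maps to positive index 6 + (-3) = 3. vals[3] = 18.

18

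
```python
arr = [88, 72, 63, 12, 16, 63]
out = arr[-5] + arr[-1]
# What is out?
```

arr has length 6. Negative index -5 maps to positive index 6 + (-5) = 1. arr[1] = 72.
arr has length 6. Negative index -1 maps to positive index 6 + (-1) = 5. arr[5] = 63.
Sum: 72 + 63 = 135.

135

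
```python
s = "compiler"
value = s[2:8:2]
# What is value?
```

s has length 8. The slice s[2:8:2] selects indices [2, 4, 6] (2->'m', 4->'i', 6->'e'), giving 'mie'.

'mie'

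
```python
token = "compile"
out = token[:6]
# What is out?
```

token has length 7. The slice token[:6] selects indices [0, 1, 2, 3, 4, 5] (0->'c', 1->'o', 2->'m', 3->'p', 4->'i', 5->'l'), giving 'compil'.

'compil'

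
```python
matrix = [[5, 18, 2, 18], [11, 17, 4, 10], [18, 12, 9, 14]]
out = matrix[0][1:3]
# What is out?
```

matrix[0] = [5, 18, 2, 18]. matrix[0] has length 4. The slice matrix[0][1:3] selects indices [1, 2] (1->18, 2->2), giving [18, 2].

[18, 2]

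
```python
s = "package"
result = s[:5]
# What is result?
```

s has length 7. The slice s[:5] selects indices [0, 1, 2, 3, 4] (0->'p', 1->'a', 2->'c', 3->'k', 4->'a'), giving 'packa'.

'packa'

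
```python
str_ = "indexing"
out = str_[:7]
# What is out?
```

str_ has length 8. The slice str_[:7] selects indices [0, 1, 2, 3, 4, 5, 6] (0->'i', 1->'n', 2->'d', 3->'e', 4->'x', 5->'i', 6->'n'), giving 'indexin'.

'indexin'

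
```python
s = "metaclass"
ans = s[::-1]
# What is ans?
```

s has length 9. The slice s[::-1] selects indices [8, 7, 6, 5, 4, 3, 2, 1, 0] (8->'s', 7->'s', 6->'a', 5->'l', 4->'c', 3->'a', 2->'t', 1->'e', 0->'m'), giving 'ssalcatem'.

'ssalcatem'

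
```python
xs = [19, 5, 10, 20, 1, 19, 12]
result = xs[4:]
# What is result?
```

xs has length 7. The slice xs[4:] selects indices [4, 5, 6] (4->1, 5->19, 6->12), giving [1, 19, 12].

[1, 19, 12]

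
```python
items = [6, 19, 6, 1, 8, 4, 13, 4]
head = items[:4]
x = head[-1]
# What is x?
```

items has length 8. The slice items[:4] selects indices [0, 1, 2, 3] (0->6, 1->19, 2->6, 3->1), giving [6, 19, 6, 1]. So head = [6, 19, 6, 1]. Then head[-1] = 1.

1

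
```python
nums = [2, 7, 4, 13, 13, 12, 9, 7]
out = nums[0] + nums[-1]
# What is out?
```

nums has length 8. nums[0] = 2.
nums has length 8. Negative index -1 maps to positive index 8 + (-1) = 7. nums[7] = 7.
Sum: 2 + 7 = 9.

9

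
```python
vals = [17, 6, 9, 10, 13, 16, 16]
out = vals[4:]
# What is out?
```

vals has length 7. The slice vals[4:] selects indices [4, 5, 6] (4->13, 5->16, 6->16), giving [13, 16, 16].

[13, 16, 16]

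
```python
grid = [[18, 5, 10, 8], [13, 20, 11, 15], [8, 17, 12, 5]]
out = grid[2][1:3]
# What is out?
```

grid[2] = [8, 17, 12, 5]. grid[2] has length 4. The slice grid[2][1:3] selects indices [1, 2] (1->17, 2->12), giving [17, 12].

[17, 12]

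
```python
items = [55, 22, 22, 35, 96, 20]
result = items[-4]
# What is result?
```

items has length 6. Negative index -4 maps to positive index 6 + (-4) = 2. items[2] = 22.

22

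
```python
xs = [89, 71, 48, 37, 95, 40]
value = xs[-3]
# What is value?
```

xs has length 6. Negative index -3 maps to positive index 6 + (-3) = 3. xs[3] = 37.

37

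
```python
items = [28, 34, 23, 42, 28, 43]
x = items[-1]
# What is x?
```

items has length 6. Negative index -1 maps to positive index 6 + (-1) = 5. items[5] = 43.

43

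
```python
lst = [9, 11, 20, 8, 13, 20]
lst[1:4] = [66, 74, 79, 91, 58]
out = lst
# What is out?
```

lst starts as [9, 11, 20, 8, 13, 20] (length 6). The slice lst[1:4] covers indices [1, 2, 3] with values [11, 20, 8]. Replacing that slice with [66, 74, 79, 91, 58] (different length) produces [9, 66, 74, 79, 91, 58, 13, 20].

[9, 66, 74, 79, 91, 58, 13, 20]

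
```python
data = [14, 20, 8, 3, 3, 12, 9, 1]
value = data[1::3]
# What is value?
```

data has length 8. The slice data[1::3] selects indices [1, 4, 7] (1->20, 4->3, 7->1), giving [20, 3, 1].

[20, 3, 1]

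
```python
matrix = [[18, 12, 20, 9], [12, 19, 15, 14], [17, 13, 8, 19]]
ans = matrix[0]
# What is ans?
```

matrix has 3 rows. Row 0 is [18, 12, 20, 9].

[18, 12, 20, 9]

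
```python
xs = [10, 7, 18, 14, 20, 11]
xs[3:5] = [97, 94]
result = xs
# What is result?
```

xs starts as [10, 7, 18, 14, 20, 11] (length 6). The slice xs[3:5] covers indices [3, 4] with values [14, 20]. Replacing that slice with [97, 94] (same length) produces [10, 7, 18, 97, 94, 11].

[10, 7, 18, 97, 94, 11]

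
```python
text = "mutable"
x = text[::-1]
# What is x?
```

text has length 7. The slice text[::-1] selects indices [6, 5, 4, 3, 2, 1, 0] (6->'e', 5->'l', 4->'b', 3->'a', 2->'t', 1->'u', 0->'m'), giving 'elbatum'.

'elbatum'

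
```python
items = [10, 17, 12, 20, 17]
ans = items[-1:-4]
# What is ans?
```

items has length 5. The slice items[-1:-4] resolves to an empty index range, so the result is [].

[]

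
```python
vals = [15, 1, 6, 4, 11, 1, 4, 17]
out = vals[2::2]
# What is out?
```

vals has length 8. The slice vals[2::2] selects indices [2, 4, 6] (2->6, 4->11, 6->4), giving [6, 11, 4].

[6, 11, 4]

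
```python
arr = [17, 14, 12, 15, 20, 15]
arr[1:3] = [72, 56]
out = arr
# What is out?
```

arr starts as [17, 14, 12, 15, 20, 15] (length 6). The slice arr[1:3] covers indices [1, 2] with values [14, 12]. Replacing that slice with [72, 56] (same length) produces [17, 72, 56, 15, 20, 15].

[17, 72, 56, 15, 20, 15]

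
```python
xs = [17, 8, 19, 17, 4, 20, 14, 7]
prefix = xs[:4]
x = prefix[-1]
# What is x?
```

xs has length 8. The slice xs[:4] selects indices [0, 1, 2, 3] (0->17, 1->8, 2->19, 3->17), giving [17, 8, 19, 17]. So prefix = [17, 8, 19, 17]. Then prefix[-1] = 17.

17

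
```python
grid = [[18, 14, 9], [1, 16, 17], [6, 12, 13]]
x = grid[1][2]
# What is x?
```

grid[1] = [1, 16, 17]. Taking column 2 of that row yields 17.

17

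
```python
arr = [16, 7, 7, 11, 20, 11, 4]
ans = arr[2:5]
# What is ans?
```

arr has length 7. The slice arr[2:5] selects indices [2, 3, 4] (2->7, 3->11, 4->20), giving [7, 11, 20].

[7, 11, 20]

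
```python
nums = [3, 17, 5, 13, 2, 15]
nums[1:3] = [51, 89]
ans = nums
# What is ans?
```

nums starts as [3, 17, 5, 13, 2, 15] (length 6). The slice nums[1:3] covers indices [1, 2] with values [17, 5]. Replacing that slice with [51, 89] (same length) produces [3, 51, 89, 13, 2, 15].

[3, 51, 89, 13, 2, 15]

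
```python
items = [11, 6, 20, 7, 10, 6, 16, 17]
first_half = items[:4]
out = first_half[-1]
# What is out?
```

items has length 8. The slice items[:4] selects indices [0, 1, 2, 3] (0->11, 1->6, 2->20, 3->7), giving [11, 6, 20, 7]. So first_half = [11, 6, 20, 7]. Then first_half[-1] = 7.

7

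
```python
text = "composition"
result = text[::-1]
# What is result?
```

text has length 11. The slice text[::-1] selects indices [10, 9, 8, 7, 6, 5, 4, 3, 2, 1, 0] (10->'n', 9->'o', 8->'i', 7->'t', 6->'i', 5->'s', 4->'o', 3->'p', 2->'m', 1->'o', 0->'c'), giving 'noitisopmoc'.

'noitisopmoc'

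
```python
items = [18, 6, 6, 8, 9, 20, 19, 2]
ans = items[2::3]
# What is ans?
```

items has length 8. The slice items[2::3] selects indices [2, 5] (2->6, 5->20), giving [6, 20].

[6, 20]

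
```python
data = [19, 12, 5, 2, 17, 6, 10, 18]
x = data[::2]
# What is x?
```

data has length 8. The slice data[::2] selects indices [0, 2, 4, 6] (0->19, 2->5, 4->17, 6->10), giving [19, 5, 17, 10].

[19, 5, 17, 10]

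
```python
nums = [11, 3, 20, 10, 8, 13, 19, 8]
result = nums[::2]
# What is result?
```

nums has length 8. The slice nums[::2] selects indices [0, 2, 4, 6] (0->11, 2->20, 4->8, 6->19), giving [11, 20, 8, 19].

[11, 20, 8, 19]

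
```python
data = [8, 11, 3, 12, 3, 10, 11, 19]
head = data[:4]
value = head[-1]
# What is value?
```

data has length 8. The slice data[:4] selects indices [0, 1, 2, 3] (0->8, 1->11, 2->3, 3->12), giving [8, 11, 3, 12]. So head = [8, 11, 3, 12]. Then head[-1] = 12.

12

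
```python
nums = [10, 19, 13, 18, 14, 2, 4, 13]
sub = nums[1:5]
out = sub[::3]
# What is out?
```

nums has length 8. The slice nums[1:5] selects indices [1, 2, 3, 4] (1->19, 2->13, 3->18, 4->14), giving [19, 13, 18, 14]. So sub = [19, 13, 18, 14]. sub has length 4. The slice sub[::3] selects indices [0, 3] (0->19, 3->14), giving [19, 14].

[19, 14]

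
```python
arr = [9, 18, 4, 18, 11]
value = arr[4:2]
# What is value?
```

arr has length 5. The slice arr[4:2] resolves to an empty index range, so the result is [].

[]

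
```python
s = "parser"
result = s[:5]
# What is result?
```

s has length 6. The slice s[:5] selects indices [0, 1, 2, 3, 4] (0->'p', 1->'a', 2->'r', 3->'s', 4->'e'), giving 'parse'.

'parse'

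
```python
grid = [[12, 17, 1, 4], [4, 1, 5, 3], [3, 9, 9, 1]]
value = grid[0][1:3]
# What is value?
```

grid[0] = [12, 17, 1, 4]. grid[0] has length 4. The slice grid[0][1:3] selects indices [1, 2] (1->17, 2->1), giving [17, 1].

[17, 1]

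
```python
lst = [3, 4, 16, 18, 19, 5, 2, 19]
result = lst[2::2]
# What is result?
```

lst has length 8. The slice lst[2::2] selects indices [2, 4, 6] (2->16, 4->19, 6->2), giving [16, 19, 2].

[16, 19, 2]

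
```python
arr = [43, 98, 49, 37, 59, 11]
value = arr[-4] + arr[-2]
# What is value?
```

arr has length 6. Negative index -4 maps to positive index 6 + (-4) = 2. arr[2] = 49.
arr has length 6. Negative index -2 maps to positive index 6 + (-2) = 4. arr[4] = 59.
Sum: 49 + 59 = 108.

108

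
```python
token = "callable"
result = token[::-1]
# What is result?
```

token has length 8. The slice token[::-1] selects indices [7, 6, 5, 4, 3, 2, 1, 0] (7->'e', 6->'l', 5->'b', 4->'a', 3->'l', 2->'l', 1->'a', 0->'c'), giving 'elballac'.

'elballac'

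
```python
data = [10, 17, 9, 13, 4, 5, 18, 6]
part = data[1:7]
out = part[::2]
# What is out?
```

data has length 8. The slice data[1:7] selects indices [1, 2, 3, 4, 5, 6] (1->17, 2->9, 3->13, 4->4, 5->5, 6->18), giving [17, 9, 13, 4, 5, 18]. So part = [17, 9, 13, 4, 5, 18]. part has length 6. The slice part[::2] selects indices [0, 2, 4] (0->17, 2->13, 4->5), giving [17, 13, 5].

[17, 13, 5]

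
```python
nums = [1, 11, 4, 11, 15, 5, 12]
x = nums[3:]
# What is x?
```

nums has length 7. The slice nums[3:] selects indices [3, 4, 5, 6] (3->11, 4->15, 5->5, 6->12), giving [11, 15, 5, 12].

[11, 15, 5, 12]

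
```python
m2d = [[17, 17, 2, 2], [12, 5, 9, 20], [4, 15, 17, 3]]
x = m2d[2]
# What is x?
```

m2d has 3 rows. Row 2 is [4, 15, 17, 3].

[4, 15, 17, 3]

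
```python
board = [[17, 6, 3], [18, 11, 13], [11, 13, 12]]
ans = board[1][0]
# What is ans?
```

board[1] = [18, 11, 13]. Taking column 0 of that row yields 18.

18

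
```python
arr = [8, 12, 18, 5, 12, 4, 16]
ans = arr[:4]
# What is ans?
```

arr has length 7. The slice arr[:4] selects indices [0, 1, 2, 3] (0->8, 1->12, 2->18, 3->5), giving [8, 12, 18, 5].

[8, 12, 18, 5]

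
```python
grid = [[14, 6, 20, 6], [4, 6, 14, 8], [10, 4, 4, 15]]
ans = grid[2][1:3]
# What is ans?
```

grid[2] = [10, 4, 4, 15]. grid[2] has length 4. The slice grid[2][1:3] selects indices [1, 2] (1->4, 2->4), giving [4, 4].

[4, 4]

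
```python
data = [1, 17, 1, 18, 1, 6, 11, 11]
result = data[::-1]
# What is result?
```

data has length 8. The slice data[::-1] selects indices [7, 6, 5, 4, 3, 2, 1, 0] (7->11, 6->11, 5->6, 4->1, 3->18, 2->1, 1->17, 0->1), giving [11, 11, 6, 1, 18, 1, 17, 1].

[11, 11, 6, 1, 18, 1, 17, 1]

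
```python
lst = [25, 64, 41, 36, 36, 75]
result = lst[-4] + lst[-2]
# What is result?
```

lst has length 6. Negative index -4 maps to positive index 6 + (-4) = 2. lst[2] = 41.
lst has length 6. Negative index -2 maps to positive index 6 + (-2) = 4. lst[4] = 36.
Sum: 41 + 36 = 77.

77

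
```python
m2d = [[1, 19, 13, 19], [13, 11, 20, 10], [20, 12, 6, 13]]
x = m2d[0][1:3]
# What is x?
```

m2d[0] = [1, 19, 13, 19]. m2d[0] has length 4. The slice m2d[0][1:3] selects indices [1, 2] (1->19, 2->13), giving [19, 13].

[19, 13]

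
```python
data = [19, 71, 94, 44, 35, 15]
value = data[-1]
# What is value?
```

data has length 6. Negative index -1 maps to positive index 6 + (-1) = 5. data[5] = 15.

15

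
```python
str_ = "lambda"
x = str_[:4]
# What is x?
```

str_ has length 6. The slice str_[:4] selects indices [0, 1, 2, 3] (0->'l', 1->'a', 2->'m', 3->'b'), giving 'lamb'.

'lamb'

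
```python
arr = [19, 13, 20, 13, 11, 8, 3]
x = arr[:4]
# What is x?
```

arr has length 7. The slice arr[:4] selects indices [0, 1, 2, 3] (0->19, 1->13, 2->20, 3->13), giving [19, 13, 20, 13].

[19, 13, 20, 13]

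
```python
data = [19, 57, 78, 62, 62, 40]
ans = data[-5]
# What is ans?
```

data has length 6. Negative index -5 maps to positive index 6 + (-5) = 1. data[1] = 57.

57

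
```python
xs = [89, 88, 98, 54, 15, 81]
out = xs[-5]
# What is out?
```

xs has length 6. Negative index -5 maps to positive index 6 + (-5) = 1. xs[1] = 88.

88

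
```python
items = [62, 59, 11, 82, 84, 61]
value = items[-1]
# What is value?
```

items has length 6. Negative index -1 maps to positive index 6 + (-1) = 5. items[5] = 61.

61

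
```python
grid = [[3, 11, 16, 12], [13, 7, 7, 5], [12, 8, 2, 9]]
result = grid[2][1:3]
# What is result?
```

grid[2] = [12, 8, 2, 9]. grid[2] has length 4. The slice grid[2][1:3] selects indices [1, 2] (1->8, 2->2), giving [8, 2].

[8, 2]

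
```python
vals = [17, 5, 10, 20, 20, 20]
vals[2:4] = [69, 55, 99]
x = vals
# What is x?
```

vals starts as [17, 5, 10, 20, 20, 20] (length 6). The slice vals[2:4] covers indices [2, 3] with values [10, 20]. Replacing that slice with [69, 55, 99] (different length) produces [17, 5, 69, 55, 99, 20, 20].

[17, 5, 69, 55, 99, 20, 20]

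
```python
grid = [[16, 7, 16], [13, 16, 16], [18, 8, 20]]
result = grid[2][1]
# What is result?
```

grid[2] = [18, 8, 20]. Taking column 1 of that row yields 8.

8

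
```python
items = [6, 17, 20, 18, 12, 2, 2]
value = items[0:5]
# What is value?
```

items has length 7. The slice items[0:5] selects indices [0, 1, 2, 3, 4] (0->6, 1->17, 2->20, 3->18, 4->12), giving [6, 17, 20, 18, 12].

[6, 17, 20, 18, 12]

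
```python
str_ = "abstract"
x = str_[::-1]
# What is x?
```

str_ has length 8. The slice str_[::-1] selects indices [7, 6, 5, 4, 3, 2, 1, 0] (7->'t', 6->'c', 5->'a', 4->'r', 3->'t', 2->'s', 1->'b', 0->'a'), giving 'tcartsba'.

'tcartsba'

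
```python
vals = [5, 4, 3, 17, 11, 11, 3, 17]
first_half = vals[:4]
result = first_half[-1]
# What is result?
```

vals has length 8. The slice vals[:4] selects indices [0, 1, 2, 3] (0->5, 1->4, 2->3, 3->17), giving [5, 4, 3, 17]. So first_half = [5, 4, 3, 17]. Then first_half[-1] = 17.

17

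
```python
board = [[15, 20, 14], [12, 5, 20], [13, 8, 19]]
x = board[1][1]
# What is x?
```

board[1] = [12, 5, 20]. Taking column 1 of that row yields 5.

5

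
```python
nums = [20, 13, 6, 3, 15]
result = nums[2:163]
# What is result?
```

nums has length 5. The slice nums[2:163] selects indices [2, 3, 4] (2->6, 3->3, 4->15), giving [6, 3, 15].

[6, 3, 15]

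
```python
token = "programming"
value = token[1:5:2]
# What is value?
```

token has length 11. The slice token[1:5:2] selects indices [1, 3] (1->'r', 3->'g'), giving 'rg'.

'rg'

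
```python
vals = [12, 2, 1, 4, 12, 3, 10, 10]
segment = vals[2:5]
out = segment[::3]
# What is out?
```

vals has length 8. The slice vals[2:5] selects indices [2, 3, 4] (2->1, 3->4, 4->12), giving [1, 4, 12]. So segment = [1, 4, 12]. segment has length 3. The slice segment[::3] selects indices [0] (0->1), giving [1].

[1]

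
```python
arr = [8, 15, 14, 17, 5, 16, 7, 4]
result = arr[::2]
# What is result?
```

arr has length 8. The slice arr[::2] selects indices [0, 2, 4, 6] (0->8, 2->14, 4->5, 6->7), giving [8, 14, 5, 7].

[8, 14, 5, 7]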